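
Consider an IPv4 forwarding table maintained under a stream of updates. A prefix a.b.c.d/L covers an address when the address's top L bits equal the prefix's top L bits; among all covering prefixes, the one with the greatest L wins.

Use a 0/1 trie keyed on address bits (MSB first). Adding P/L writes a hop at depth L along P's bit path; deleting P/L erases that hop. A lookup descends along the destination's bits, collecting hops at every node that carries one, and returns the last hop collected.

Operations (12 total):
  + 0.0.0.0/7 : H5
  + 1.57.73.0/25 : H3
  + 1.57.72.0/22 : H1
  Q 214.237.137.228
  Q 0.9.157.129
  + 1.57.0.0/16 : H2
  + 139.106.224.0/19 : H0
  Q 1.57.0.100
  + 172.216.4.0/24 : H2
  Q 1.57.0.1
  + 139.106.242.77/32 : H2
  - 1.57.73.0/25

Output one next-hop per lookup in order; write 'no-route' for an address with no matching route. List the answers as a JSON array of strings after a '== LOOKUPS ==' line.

Process each operation:
  + 0.0.0.0/7 (H5) depth=7
  + 1.57.73.0/25 (H3) depth=25
  + 1.57.72.0/22 (H1) depth=22
  lookup 214.237.137.228: bits ε walk d0:- -> no-route
  lookup 0.9.157.129: bits 0000000 walk d0:-→d1:-→d2:-→d3:-→d4:-→d5:-→d6:-→d7:H5 -> H5
  + 1.57.0.0/16 (H2) depth=16
  + 139.106.224.0/19 (H0) depth=19
  lookup 1.57.0.100: bits 00000001001110010 walk d0:-→d1:-→d2:-→d3:-→d4:-→d5:-→d6:-→d7:H5→d8:-→d9:-→d10:-→d11:-→d12:-→d13:-→d14:-→d15:-→d16:H2→d17:- -> H2
  + 172.216.4.0/24 (H2) depth=24
  lookup 1.57.0.1: bits 00000001001110010 walk d0:-→d1:-→d2:-→d3:-→d4:-→d5:-→d6:-→d7:H5→d8:-→d9:-→d10:-→d11:-→d12:-→d13:-→d14:-→d15:-→d16:H2→d17:- -> H2
  + 139.106.242.77/32 (H2) depth=32
  - 1.57.73.0/25 clear@25

== LOOKUPS ==
["no-route","H5","H2","H2"]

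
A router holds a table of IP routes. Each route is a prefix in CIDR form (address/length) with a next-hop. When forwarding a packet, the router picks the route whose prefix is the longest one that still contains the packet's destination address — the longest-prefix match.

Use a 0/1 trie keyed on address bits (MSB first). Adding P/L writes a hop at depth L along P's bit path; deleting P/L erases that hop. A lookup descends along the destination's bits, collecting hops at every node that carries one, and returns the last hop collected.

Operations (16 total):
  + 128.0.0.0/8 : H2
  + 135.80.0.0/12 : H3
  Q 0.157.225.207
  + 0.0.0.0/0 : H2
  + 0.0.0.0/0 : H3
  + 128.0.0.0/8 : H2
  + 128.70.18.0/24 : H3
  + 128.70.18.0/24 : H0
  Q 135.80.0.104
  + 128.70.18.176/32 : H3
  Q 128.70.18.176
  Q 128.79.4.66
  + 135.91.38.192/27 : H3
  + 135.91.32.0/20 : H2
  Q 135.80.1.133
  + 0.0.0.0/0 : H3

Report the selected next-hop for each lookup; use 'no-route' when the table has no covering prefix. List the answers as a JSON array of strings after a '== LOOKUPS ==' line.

Process each operation:
  + 128.0.0.0/8 (H2) depth=8
  + 135.80.0.0/12 (H3) depth=12
  ? 0.157.225.207  path d0:-  best=no-route
  + 0.0.0.0/0 (H2) depth=0
  + 0.0.0.0/0 (H3) depth=0
  + 128.0.0.0/8 (H2) depth=8
  + 128.70.18.0/24 (H3) depth=24
  + 128.70.18.0/24 (H0) depth=24
  ? 135.80.0.104  path d0:H3→d1:-→d2:-→d3:-→d4:-→d5:-→d6:-→d7:-→d8:-→d9:-→d10:-→d11:-→d12:H3  best=H3
  + 128.70.18.176/32 (H3) depth=32
  ? 128.70.18.176  path d0:H3→d1:-→d2:-→d3:-→d4:-→d5:-→d6:-→d7:-→d8:H2→d9:-→d10:-→d11:-→d12:-→d13:-→d14:-→d15:-→d16:-→d17:-→d18:-→d19:-→d20:-→d21:-→d22:-→d23:-→d24:H0→d25:-→d26:-→d27:-→d28:-→d29:-→d30:-→d31:-→d32:H3  best=H3
  ? 128.79.4.66  path d0:H3→d1:-→d2:-→d3:-→d4:-→d5:-→d6:-→d7:-→d8:H2→d9:-→d10:-→d11:-→d12:-  best=H2
  + 135.91.38.192/27 (H3) depth=27
  + 135.91.32.0/20 (H2) depth=20
  ? 135.80.1.133  path d0:H3→d1:-→d2:-→d3:-→d4:-→d5:-→d6:-→d7:-→d8:-→d9:-→d10:-→d11:-→d12:H3  best=H3
  + 0.0.0.0/0 (H3) depth=0

== LOOKUPS ==
["no-route","H3","H3","H2","H3"]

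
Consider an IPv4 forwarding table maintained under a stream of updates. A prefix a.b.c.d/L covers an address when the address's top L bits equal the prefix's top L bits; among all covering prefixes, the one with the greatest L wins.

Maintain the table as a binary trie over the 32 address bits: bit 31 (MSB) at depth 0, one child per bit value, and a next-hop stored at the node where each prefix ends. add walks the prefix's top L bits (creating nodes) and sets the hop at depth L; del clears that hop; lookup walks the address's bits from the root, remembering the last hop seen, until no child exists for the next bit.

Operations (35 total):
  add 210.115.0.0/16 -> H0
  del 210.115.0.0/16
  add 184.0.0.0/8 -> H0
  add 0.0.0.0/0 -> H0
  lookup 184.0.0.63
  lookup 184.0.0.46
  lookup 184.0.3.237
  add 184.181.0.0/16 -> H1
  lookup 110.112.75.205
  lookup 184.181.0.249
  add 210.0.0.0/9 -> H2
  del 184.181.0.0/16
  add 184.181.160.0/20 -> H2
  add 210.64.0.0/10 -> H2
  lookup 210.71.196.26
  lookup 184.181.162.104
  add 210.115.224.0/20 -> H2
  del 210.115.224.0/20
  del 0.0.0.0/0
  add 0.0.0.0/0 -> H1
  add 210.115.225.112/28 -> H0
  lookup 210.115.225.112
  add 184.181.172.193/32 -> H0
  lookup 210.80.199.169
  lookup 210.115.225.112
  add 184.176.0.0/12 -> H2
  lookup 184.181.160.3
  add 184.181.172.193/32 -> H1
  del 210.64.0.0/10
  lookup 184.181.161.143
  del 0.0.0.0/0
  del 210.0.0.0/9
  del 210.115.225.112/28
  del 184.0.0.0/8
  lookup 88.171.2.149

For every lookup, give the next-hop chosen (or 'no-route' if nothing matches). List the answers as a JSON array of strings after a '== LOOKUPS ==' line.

Apply in order:
  + 210.115.0.0/16 (H0) depth=16
  - 210.115.0.0/16 clear@16
  + 184.0.0.0/8 (H0) depth=8
  + 0.0.0.0/0 (H0) depth=0
  lookup 184.0.0.63: bits 10111000 walk d0:H0→d1:-→d2:-→d3:-→d4:-→d5:-→d6:-→d7:-→d8:H0 -> H0
  lookup 184.0.0.46: bits 10111000 walk d0:H0→d1:-→d2:-→d3:-→d4:-→d5:-→d6:-→d7:-→d8:H0 -> H0
  lookup 184.0.3.237: bits 10111000 walk d0:H0→d1:-→d2:-→d3:-→d4:-→d5:-→d6:-→d7:-→d8:H0 -> H0
  + 184.181.0.0/16 (H1) depth=16
  lookup 110.112.75.205: bits ε walk d0:H0 -> H0
  lookup 184.181.0.249: bits 1011100010110101 walk d0:H0→d1:-→d2:-→d3:-→d4:-→d5:-→d6:-→d7:-→d8:H0→d9:-→d10:-→d11:-→d12:-→d13:-→d14:-→d15:-→d16:H1 -> H1
  + 210.0.0.0/9 (H2) depth=9
  - 184.181.0.0/16 clear@16
  + 184.181.160.0/20 (H2) depth=20
  + 210.64.0.0/10 (H2) depth=10
  lookup 210.71.196.26: bits 1101001001 walk d0:H0→d1:-→d2:-→d3:-→d4:-→d5:-→d6:-→d7:-→d8:-→d9:H2→d10:H2 -> H2
  lookup 184.181.162.104: bits 10111000101101011010 walk d0:H0→d1:-→d2:-→d3:-→d4:-→d5:-→d6:-→d7:-→d8:H0→d9:-→d10:-→d11:-→d12:-→d13:-→d14:-→d15:-→d16:-→d17:-→d18:-→d19:-→d20:H2 -> H2
  + 210.115.224.0/20 (H2) depth=20
  - 210.115.224.0/20 clear@20
  - 0.0.0.0/0 clear@0
  + 0.0.0.0/0 (H1) depth=0
  + 210.115.225.112/28 (H0) depth=28
  lookup 210.115.225.112: bits 1101001001110011111000010111 walk d0:H1→d1:-→d2:-→d3:-→d4:-→d5:-→d6:-→d7:-→d8:-→d9:H2→d10:H2→d11:-→d12:-→d13:-→d14:-→d15:-→d16:-→d17:-→d18:-→d19:-→d20:-→d21:-→d22:-→d23:-→d24:-→d25:-→d26:-→d27:-→d28:H0 -> H0
  + 184.181.172.193/32 (H0) depth=32
  lookup 210.80.199.169: bits 1101001001 walk d0:H1→d1:-→d2:-→d3:-→d4:-→d5:-→d6:-→d7:-→d8:-→d9:H2→d10:H2 -> H2
  lookup 210.115.225.112: bits 1101001001110011111000010111 walk d0:H1→d1:-→d2:-→d3:-→d4:-→d5:-→d6:-→d7:-→d8:-→d9:H2→d10:H2→d11:-→d12:-→d13:-→d14:-→d15:-→d16:-→d17:-→d18:-→d19:-→d20:-→d21:-→d22:-→d23:-→d24:-→d25:-→d26:-→d27:-→d28:H0 -> H0
  + 184.176.0.0/12 (H2) depth=12
  lookup 184.181.160.3: bits 10111000101101011010 walk d0:H1→d1:-→d2:-→d3:-→d4:-→d5:-→d6:-→d7:-→d8:H0→d9:-→d10:-→d11:-→d12:H2→d13:-→d14:-→d15:-→d16:-→d17:-→d18:-→d19:-→d20:H2 -> H2
  + 184.181.172.193/32 (H1) depth=32
  - 210.64.0.0/10 clear@10
  lookup 184.181.161.143: bits 10111000101101011010 walk d0:H1→d1:-→d2:-→d3:-→d4:-→d5:-→d6:-→d7:-→d8:H0→d9:-→d10:-→d11:-→d12:H2→d13:-→d14:-→d15:-→d16:-→d17:-→d18:-→d19:-→d20:H2 -> H2
  - 0.0.0.0/0 clear@0
  - 210.0.0.0/9 clear@9
  - 210.115.225.112/28 clear@28
  - 184.0.0.0/8 clear@8
  lookup 88.171.2.149: bits ε walk d0:- -> no-route

== LOOKUPS ==
["H0","H0","H0","H0","H1","H2","H2","H0","H2","H0","H2","H2","no-route"]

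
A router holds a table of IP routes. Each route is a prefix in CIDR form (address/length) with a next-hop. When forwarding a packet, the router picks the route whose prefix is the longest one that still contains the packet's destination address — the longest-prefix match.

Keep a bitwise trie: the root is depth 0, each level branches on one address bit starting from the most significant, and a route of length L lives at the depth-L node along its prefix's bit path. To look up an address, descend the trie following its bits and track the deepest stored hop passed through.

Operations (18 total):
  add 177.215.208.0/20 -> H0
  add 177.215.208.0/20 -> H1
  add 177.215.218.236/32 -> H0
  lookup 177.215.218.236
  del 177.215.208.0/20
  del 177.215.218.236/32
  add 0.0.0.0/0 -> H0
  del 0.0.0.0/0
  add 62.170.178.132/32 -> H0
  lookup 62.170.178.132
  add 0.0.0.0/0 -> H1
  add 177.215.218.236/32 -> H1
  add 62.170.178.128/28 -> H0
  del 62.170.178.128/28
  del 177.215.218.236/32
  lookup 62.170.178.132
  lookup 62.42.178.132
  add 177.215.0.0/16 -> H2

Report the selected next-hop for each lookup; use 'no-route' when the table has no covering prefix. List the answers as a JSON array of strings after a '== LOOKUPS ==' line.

Process each operation:
  add 177.215.208.0/20 -> H0 at depth 20
  add 177.215.208.0/20 -> H1 at depth 20
  add 177.215.218.236/32 -> H0 at depth 32
  Q 177.215.218.236: descend 10110001110101111101101011101100 ; hops seen [H1,H0] ; pick H0
  - 177.215.208.0/20 clear@20
  - 177.215.218.236/32 clear@32
  add 0.0.0.0/0 -> H0 at depth 0
  - 0.0.0.0/0 clear@0
  add 62.170.178.132/32 -> H0 at depth 32
  Q 62.170.178.132: descend 00111110101010101011001010000100 ; hops seen [H0] ; pick H0
  add 0.0.0.0/0 -> H1 at depth 0
  add 177.215.218.236/32 -> H1 at depth 32
  add 62.170.178.128/28 -> H0 at depth 28
  - 62.170.178.128/28 clear@28
  - 177.215.218.236/32 clear@32
  Q 62.170.178.132: descend 00111110101010101011001010000100 ; hops seen [H1,H0] ; pick H0
  Q 62.42.178.132: descend 00111110 ; hops seen [H1] ; pick H1
  add 177.215.0.0/16 -> H2 at depth 16

== LOOKUPS ==
["H0","H0","H0","H1"]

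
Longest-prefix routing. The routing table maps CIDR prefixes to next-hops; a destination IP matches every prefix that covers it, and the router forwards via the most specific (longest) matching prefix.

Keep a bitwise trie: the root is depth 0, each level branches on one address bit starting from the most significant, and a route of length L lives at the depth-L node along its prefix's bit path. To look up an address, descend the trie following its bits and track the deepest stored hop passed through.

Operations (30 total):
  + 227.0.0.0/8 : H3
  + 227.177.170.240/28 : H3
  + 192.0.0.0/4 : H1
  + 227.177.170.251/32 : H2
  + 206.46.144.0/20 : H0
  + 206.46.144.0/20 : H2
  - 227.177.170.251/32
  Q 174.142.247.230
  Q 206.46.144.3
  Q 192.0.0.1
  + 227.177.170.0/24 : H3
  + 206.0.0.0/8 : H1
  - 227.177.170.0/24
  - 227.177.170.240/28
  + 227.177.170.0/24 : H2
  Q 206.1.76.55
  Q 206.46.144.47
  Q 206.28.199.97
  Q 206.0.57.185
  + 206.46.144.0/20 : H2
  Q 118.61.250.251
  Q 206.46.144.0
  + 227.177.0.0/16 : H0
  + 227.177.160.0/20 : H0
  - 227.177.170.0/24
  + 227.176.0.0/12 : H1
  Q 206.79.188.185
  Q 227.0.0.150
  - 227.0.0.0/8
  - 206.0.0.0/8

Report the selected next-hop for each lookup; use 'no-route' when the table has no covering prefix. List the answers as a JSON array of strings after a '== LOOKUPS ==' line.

Trace:
  add 227.0.0.0/8 -> H3 at depth 8
  add 227.177.170.240/28 -> H3 at depth 28
  add 192.0.0.0/4 -> H1 at depth 4
  add 227.177.170.251/32 -> H2 at depth 32
  add 206.46.144.0/20 -> H0 at depth 20
  add 206.46.144.0/20 -> H2 at depth 20
  del 227.177.170.251/32 (clear depth 32)
  lookup 174.142.247.230: bits 1 walk d0:-→d1:- -> no-route
  lookup 206.46.144.3: bits 11001110001011101001 walk d0:-→d1:-→d2:-→d3:-→d4:H1→d5:-→d6:-→d7:-→d8:-→d9:-→d10:-→d11:-→d12:-→d13:-→d14:-→d15:-→d16:-→d17:-→d18:-→d19:-→d20:H2 -> H2
  lookup 192.0.0.1: bits 1100 walk d0:-→d1:-→d2:-→d3:-→d4:H1 -> H1
  add 227.177.170.0/24 -> H3 at depth 24
  add 206.0.0.0/8 -> H1 at depth 8
  del 227.177.170.0/24 (clear depth 24)
  del 227.177.170.240/28 (clear depth 28)
  add 227.177.170.0/24 -> H2 at depth 24
  lookup 206.1.76.55: bits 1100111000 walk d0:-→d1:-→d2:-→d3:-→d4:H1→d5:-→d6:-→d7:-→d8:H1→d9:-→d10:- -> H1
  lookup 206.46.144.47: bits 11001110001011101001 walk d0:-→d1:-→d2:-→d3:-→d4:H1→d5:-→d6:-→d7:-→d8:H1→d9:-→d10:-→d11:-→d12:-→d13:-→d14:-→d15:-→d16:-→d17:-→d18:-→d19:-→d20:H2 -> H2
  lookup 206.28.199.97: bits 1100111000 walk d0:-→d1:-→d2:-→d3:-→d4:H1→d5:-→d6:-→d7:-→d8:H1→d9:-→d10:- -> H1
  lookup 206.0.57.185: bits 1100111000 walk d0:-→d1:-→d2:-→d3:-→d4:H1→d5:-→d6:-→d7:-→d8:H1→d9:-→d10:- -> H1
  add 206.46.144.0/20 -> H2 at depth 20
  lookup 118.61.250.251: bits ε walk d0:- -> no-route
  lookup 206.46.144.0: bits 11001110001011101001 walk d0:-→d1:-→d2:-→d3:-→d4:H1→d5:-→d6:-→d7:-→d8:H1→d9:-→d10:-→d11:-→d12:-→d13:-→d14:-→d15:-→d16:-→d17:-→d18:-→d19:-→d20:H2 -> H2
  add 227.177.0.0/16 -> H0 at depth 16
  add 227.177.160.0/20 -> H0 at depth 20
  del 227.177.170.0/24 (clear depth 24)
  add 227.176.0.0/12 -> H1 at depth 12
  lookup 206.79.188.185: bits 110011100 walk d0:-→d1:-→d2:-→d3:-→d4:H1→d5:-→d6:-→d7:-→d8:H1→d9:- -> H1
  lookup 227.0.0.150: bits 11100011 walk d0:-→d1:-→d2:-→d3:-→d4:-→d5:-→d6:-→d7:-→d8:H3 -> H3
  del 227.0.0.0/8 (clear depth 8)
  del 206.0.0.0/8 (clear depth 8)

== LOOKUPS ==
["no-route","H2","H1","H1","H2","H1","H1","no-route","H2","H1","H3"]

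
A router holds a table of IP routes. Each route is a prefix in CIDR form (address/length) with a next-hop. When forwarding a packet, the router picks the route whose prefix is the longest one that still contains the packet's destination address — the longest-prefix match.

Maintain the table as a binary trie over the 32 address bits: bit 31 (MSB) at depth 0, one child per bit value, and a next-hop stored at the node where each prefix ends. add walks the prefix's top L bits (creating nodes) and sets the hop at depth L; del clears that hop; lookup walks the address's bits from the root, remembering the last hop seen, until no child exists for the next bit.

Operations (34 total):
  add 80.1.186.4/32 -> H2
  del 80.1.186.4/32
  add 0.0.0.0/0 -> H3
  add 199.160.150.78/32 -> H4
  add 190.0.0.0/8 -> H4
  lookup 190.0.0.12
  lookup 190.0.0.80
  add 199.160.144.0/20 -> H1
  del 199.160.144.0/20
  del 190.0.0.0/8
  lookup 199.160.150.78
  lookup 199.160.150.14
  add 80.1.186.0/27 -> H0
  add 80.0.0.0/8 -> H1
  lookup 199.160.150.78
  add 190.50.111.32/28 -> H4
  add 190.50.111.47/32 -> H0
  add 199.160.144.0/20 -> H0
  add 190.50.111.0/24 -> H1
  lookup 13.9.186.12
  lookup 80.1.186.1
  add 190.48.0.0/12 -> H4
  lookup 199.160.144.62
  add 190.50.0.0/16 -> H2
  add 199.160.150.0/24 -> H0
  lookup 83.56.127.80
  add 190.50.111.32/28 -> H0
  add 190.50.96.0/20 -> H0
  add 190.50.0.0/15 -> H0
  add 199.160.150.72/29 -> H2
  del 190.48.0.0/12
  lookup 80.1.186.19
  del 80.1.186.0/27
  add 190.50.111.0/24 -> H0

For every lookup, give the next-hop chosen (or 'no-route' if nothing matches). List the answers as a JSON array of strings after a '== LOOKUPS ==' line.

Trace:
  + 80.1.186.4/32 (H2) depth=32
  - 80.1.186.4/32 clear@32
  + 0.0.0.0/0 (H3) depth=0
  + 199.160.150.78/32 (H4) depth=32
  + 190.0.0.0/8 (H4) depth=8
  Q 190.0.0.12: descend 10111110 ; hops seen [H3,H4] ; pick H4
  Q 190.0.0.80: descend 10111110 ; hops seen [H3,H4] ; pick H4
  + 199.160.144.0/20 (H1) depth=20
  - 199.160.144.0/20 clear@20
  - 190.0.0.0/8 clear@8
  Q 199.160.150.78: descend 11000111101000001001011001001110 ; hops seen [H3,H4] ; pick H4
  Q 199.160.150.14: descend 1100011110100000100101100 ; hops seen [H3] ; pick H3
  + 80.1.186.0/27 (H0) depth=27
  + 80.0.0.0/8 (H1) depth=8
  Q 199.160.150.78: descend 11000111101000001001011001001110 ; hops seen [H3,H4] ; pick H4
  + 190.50.111.32/28 (H4) depth=28
  + 190.50.111.47/32 (H0) depth=32
  + 199.160.144.0/20 (H0) depth=20
  + 190.50.111.0/24 (H1) depth=24
  Q 13.9.186.12: descend 0 ; hops seen [H3] ; pick H3
  Q 80.1.186.1: descend 01010000000000011011101000000 ; hops seen [H3,H1,H0] ; pick H0
  + 190.48.0.0/12 (H4) depth=12
  Q 199.160.144.62: descend 110001111010000010010 ; hops seen [H3,H0] ; pick H0
  + 190.50.0.0/16 (H2) depth=16
  + 199.160.150.0/24 (H0) depth=24
  Q 83.56.127.80: descend 010100 ; hops seen [H3] ; pick H3
  + 190.50.111.32/28 (H0) depth=28
  + 190.50.96.0/20 (H0) depth=20
  + 190.50.0.0/15 (H0) depth=15
  + 199.160.150.72/29 (H2) depth=29
  - 190.48.0.0/12 clear@12
  Q 80.1.186.19: descend 010100000000000110111010000 ; hops seen [H3,H1,H0] ; pick H0
  - 80.1.186.0/27 clear@27
  + 190.50.111.0/24 (H0) depth=24

== LOOKUPS ==
["H4","H4","H4","H3","H4","H3","H0","H0","H3","H0"]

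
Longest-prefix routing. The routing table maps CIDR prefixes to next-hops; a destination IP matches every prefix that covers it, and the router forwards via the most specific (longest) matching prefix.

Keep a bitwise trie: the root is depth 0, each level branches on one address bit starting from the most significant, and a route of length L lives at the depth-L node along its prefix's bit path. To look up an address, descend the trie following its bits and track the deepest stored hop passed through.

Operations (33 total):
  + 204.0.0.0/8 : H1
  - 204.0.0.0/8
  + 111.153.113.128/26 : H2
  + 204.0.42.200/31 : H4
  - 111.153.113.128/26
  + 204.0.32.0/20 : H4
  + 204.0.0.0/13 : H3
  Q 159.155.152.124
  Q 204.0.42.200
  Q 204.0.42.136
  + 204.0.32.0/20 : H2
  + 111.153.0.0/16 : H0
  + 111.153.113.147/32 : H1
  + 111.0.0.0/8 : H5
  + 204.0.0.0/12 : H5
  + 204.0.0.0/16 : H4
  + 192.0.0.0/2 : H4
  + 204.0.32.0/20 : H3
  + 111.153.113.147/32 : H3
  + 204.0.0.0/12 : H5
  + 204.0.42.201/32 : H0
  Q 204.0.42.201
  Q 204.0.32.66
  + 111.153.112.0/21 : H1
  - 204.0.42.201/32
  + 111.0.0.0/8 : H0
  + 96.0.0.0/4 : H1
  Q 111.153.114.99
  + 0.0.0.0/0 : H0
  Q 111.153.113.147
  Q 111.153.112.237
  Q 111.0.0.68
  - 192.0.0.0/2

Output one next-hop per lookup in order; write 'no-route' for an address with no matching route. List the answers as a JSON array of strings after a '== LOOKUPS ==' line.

Trace:
  add 204.0.0.0/8 -> H1 at depth 8
  del 204.0.0.0/8 (clear depth 8)
  add 111.153.113.128/26 -> H2 at depth 26
  add 204.0.42.200/31 -> H4 at depth 31
  del 111.153.113.128/26 (clear depth 26)
  add 204.0.32.0/20 -> H4 at depth 20
  add 204.0.0.0/13 -> H3 at depth 13
  ? 159.155.152.124  path d0:-→d1:-  best=no-route
  ? 204.0.42.200  path d0:-→d1:-→d2:-→d3:-→d4:-→d5:-→d6:-→d7:-→d8:-→d9:-→d10:-→d11:-→d12:-→d13:H3→d14:-→d15:-→d16:-→d17:-→d18:-→d19:-→d20:H4→d21:-→d22:-→d23:-→d24:-→d25:-→d26:-→d27:-→d28:-→d29:-→d30:-→d31:H4  best=H4
  ? 204.0.42.136  path d0:-→d1:-→d2:-→d3:-→d4:-→d5:-→d6:-→d7:-→d8:-→d9:-→d10:-→d11:-→d12:-→d13:H3→d14:-→d15:-→d16:-→d17:-→d18:-→d19:-→d20:H4→d21:-→d22:-→d23:-→d24:-→d25:-  best=H4
  add 204.0.32.0/20 -> H2 at depth 20
  add 111.153.0.0/16 -> H0 at depth 16
  add 111.153.113.147/32 -> H1 at depth 32
  add 111.0.0.0/8 -> H5 at depth 8
  add 204.0.0.0/12 -> H5 at depth 12
  add 204.0.0.0/16 -> H4 at depth 16
  add 192.0.0.0/2 -> H4 at depth 2
  add 204.0.32.0/20 -> H3 at depth 20
  add 111.153.113.147/32 -> H3 at depth 32
  add 204.0.0.0/12 -> H5 at depth 12
  add 204.0.42.201/32 -> H0 at depth 32
  ? 204.0.42.201  path d0:-→d1:-→d2:H4→d3:-→d4:-→d5:-→d6:-→d7:-→d8:-→d9:-→d10:-→d11:-→d12:H5→d13:H3→d14:-→d15:-→d16:H4→d17:-→d18:-→d19:-→d20:H3→d21:-→d22:-→d23:-→d24:-→d25:-→d26:-→d27:-→d28:-→d29:-→d30:-→d31:H4→d32:H0  best=H0
  ? 204.0.32.66  path d0:-→d1:-→d2:H4→d3:-→d4:-→d5:-→d6:-→d7:-→d8:-→d9:-→d10:-→d11:-→d12:H5→d13:H3→d14:-→d15:-→d16:H4→d17:-→d18:-→d19:-→d20:H3  best=H3
  add 111.153.112.0/21 -> H1 at depth 21
  del 204.0.42.201/32 (clear depth 32)
  add 111.0.0.0/8 -> H0 at depth 8
  add 96.0.0.0/4 -> H1 at depth 4
  ? 111.153.114.99  path d0:-→d1:-→d2:-→d3:-→d4:H1→d5:-→d6:-→d7:-→d8:H0→d9:-→d10:-→d11:-→d12:-→d13:-→d14:-→d15:-→d16:H0→d17:-→d18:-→d19:-→d20:-→d21:H1→d22:-  best=H1
  add 0.0.0.0/0 -> H0 at depth 0
  ? 111.153.113.147  path d0:H0→d1:-→d2:-→d3:-→d4:H1→d5:-→d6:-→d7:-→d8:H0→d9:-→d10:-→d11:-→d12:-→d13:-→d14:-→d15:-→d16:H0→d17:-→d18:-→d19:-→d20:-→d21:H1→d22:-→d23:-→d24:-→d25:-→d26:-→d27:-→d28:-→d29:-→d30:-→d31:-→d32:H3  best=H3
  ? 111.153.112.237  path d0:H0→d1:-→d2:-→d3:-→d4:H1→d5:-→d6:-→d7:-→d8:H0→d9:-→d10:-→d11:-→d12:-→d13:-→d14:-→d15:-→d16:H0→d17:-→d18:-→d19:-→d20:-→d21:H1→d22:-→d23:-  best=H1
  ? 111.0.0.68  path d0:H0→d1:-→d2:-→d3:-→d4:H1→d5:-→d6:-→d7:-→d8:H0  best=H0
  del 192.0.0.0/2 (clear depth 2)

== LOOKUPS ==
["no-route","H4","H4","H0","H3","H1","H3","H1","H0"]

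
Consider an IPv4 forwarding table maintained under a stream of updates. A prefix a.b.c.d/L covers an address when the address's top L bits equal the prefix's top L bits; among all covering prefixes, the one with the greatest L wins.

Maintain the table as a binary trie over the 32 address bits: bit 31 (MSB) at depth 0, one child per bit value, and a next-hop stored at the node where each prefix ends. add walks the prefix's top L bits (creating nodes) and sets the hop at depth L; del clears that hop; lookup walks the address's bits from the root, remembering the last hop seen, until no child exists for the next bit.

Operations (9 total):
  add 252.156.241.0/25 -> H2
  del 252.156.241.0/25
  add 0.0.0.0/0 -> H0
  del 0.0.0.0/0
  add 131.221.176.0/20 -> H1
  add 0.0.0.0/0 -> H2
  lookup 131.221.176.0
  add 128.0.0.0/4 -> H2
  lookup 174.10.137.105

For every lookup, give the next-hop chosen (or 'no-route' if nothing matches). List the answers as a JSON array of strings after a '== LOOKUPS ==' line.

Apply in order:
  add 252.156.241.0/25 -> H2 at depth 25
  - 252.156.241.0/25 clear@25
  add 0.0.0.0/0 -> H0 at depth 0
  - 0.0.0.0/0 clear@0
  add 131.221.176.0/20 -> H1 at depth 20
  add 0.0.0.0/0 -> H2 at depth 0
  lookup 131.221.176.0: bits 10000011110111011011 walk d0:H2→d1:-→d2:-→d3:-→d4:-→d5:-→d6:-→d7:-→d8:-→d9:-→d10:-→d11:-→d12:-→d13:-→d14:-→d15:-→d16:-→d17:-→d18:-→d19:-→d20:H1 -> H1
  add 128.0.0.0/4 -> H2 at depth 4
  lookup 174.10.137.105: bits 10 walk d0:H2→d1:-→d2:- -> H2

== LOOKUPS ==
["H1","H2"]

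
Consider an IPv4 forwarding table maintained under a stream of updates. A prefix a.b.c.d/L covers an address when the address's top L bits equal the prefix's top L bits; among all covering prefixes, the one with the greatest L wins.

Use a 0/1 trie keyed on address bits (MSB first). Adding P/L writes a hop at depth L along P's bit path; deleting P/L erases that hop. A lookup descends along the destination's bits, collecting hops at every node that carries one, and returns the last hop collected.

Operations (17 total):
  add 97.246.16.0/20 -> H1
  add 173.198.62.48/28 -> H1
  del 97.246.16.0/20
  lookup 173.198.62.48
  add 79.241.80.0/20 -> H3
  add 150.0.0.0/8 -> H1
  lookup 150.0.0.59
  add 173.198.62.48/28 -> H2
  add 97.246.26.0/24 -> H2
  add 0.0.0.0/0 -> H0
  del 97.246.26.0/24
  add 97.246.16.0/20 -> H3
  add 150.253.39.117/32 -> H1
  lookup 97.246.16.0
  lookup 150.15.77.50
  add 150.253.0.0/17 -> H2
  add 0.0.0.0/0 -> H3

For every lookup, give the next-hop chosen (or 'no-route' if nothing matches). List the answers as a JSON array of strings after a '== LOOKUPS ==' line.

Process each operation:
  + 97.246.16.0/20 (H1) depth=20
  + 173.198.62.48/28 (H1) depth=28
  - 97.246.16.0/20 clear@20
  Q 173.198.62.48: descend 1010110111000110001111100011 ; hops seen [H1] ; pick H1
  + 79.241.80.0/20 (H3) depth=20
  + 150.0.0.0/8 (H1) depth=8
  Q 150.0.0.59: descend 10010110 ; hops seen [H1] ; pick H1
  + 173.198.62.48/28 (H2) depth=28
  + 97.246.26.0/24 (H2) depth=24
  + 0.0.0.0/0 (H0) depth=0
  - 97.246.26.0/24 clear@24
  + 97.246.16.0/20 (H3) depth=20
  + 150.253.39.117/32 (H1) depth=32
  Q 97.246.16.0: descend 01100001111101100001 ; hops seen [H0,H3] ; pick H3
  Q 150.15.77.50: descend 10010110 ; hops seen [H0,H1] ; pick H1
  + 150.253.0.0/17 (H2) depth=17
  + 0.0.0.0/0 (H3) depth=0

== LOOKUPS ==
["H1","H1","H3","H1"]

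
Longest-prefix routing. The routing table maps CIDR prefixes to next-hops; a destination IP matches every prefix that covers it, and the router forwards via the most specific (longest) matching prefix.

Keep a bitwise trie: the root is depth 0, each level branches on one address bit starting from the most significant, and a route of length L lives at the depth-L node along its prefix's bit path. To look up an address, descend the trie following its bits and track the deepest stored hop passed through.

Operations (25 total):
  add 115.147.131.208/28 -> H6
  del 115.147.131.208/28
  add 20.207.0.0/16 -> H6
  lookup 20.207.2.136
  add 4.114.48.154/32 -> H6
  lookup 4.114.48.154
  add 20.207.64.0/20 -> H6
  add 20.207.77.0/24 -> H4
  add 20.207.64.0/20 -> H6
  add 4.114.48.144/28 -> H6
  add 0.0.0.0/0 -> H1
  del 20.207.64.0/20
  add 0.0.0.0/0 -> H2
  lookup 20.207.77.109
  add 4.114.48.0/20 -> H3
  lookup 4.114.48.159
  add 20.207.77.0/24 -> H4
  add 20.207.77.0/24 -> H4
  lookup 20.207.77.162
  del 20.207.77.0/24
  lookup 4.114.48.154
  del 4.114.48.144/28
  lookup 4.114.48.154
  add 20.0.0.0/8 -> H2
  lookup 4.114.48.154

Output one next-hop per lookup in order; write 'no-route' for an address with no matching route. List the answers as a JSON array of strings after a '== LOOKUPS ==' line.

Trace:
  + 115.147.131.208/28 (H6) depth=28
  - 115.147.131.208/28 clear@28
  + 20.207.0.0/16 (H6) depth=16
  ? 20.207.2.136  path d0:-→d1:-→d2:-→d3:-→d4:-→d5:-→d6:-→d7:-→d8:-→d9:-→d10:-→d11:-→d12:-→d13:-→d14:-→d15:-→d16:H6  best=H6
  + 4.114.48.154/32 (H6) depth=32
  ? 4.114.48.154  path d0:-→d1:-→d2:-→d3:-→d4:-→d5:-→d6:-→d7:-→d8:-→d9:-→d10:-→d11:-→d12:-→d13:-→d14:-→d15:-→d16:-→d17:-→d18:-→d19:-→d20:-→d21:-→d22:-→d23:-→d24:-→d25:-→d26:-→d27:-→d28:-→d29:-→d30:-→d31:-→d32:H6  best=H6
  + 20.207.64.0/20 (H6) depth=20
  + 20.207.77.0/24 (H4) depth=24
  + 20.207.64.0/20 (H6) depth=20
  + 4.114.48.144/28 (H6) depth=28
  + 0.0.0.0/0 (H1) depth=0
  - 20.207.64.0/20 clear@20
  + 0.0.0.0/0 (H2) depth=0
  ? 20.207.77.109  path d0:H2→d1:-→d2:-→d3:-→d4:-→d5:-→d6:-→d7:-→d8:-→d9:-→d10:-→d11:-→d12:-→d13:-→d14:-→d15:-→d16:H6→d17:-→d18:-→d19:-→d20:-→d21:-→d22:-→d23:-→d24:H4  best=H4
  + 4.114.48.0/20 (H3) depth=20
  ? 4.114.48.159  path d0:H2→d1:-→d2:-→d3:-→d4:-→d5:-→d6:-→d7:-→d8:-→d9:-→d10:-→d11:-→d12:-→d13:-→d14:-→d15:-→d16:-→d17:-→d18:-→d19:-→d20:H3→d21:-→d22:-→d23:-→d24:-→d25:-→d26:-→d27:-→d28:H6→d29:-  best=H6
  + 20.207.77.0/24 (H4) depth=24
  + 20.207.77.0/24 (H4) depth=24
  ? 20.207.77.162  path d0:H2→d1:-→d2:-→d3:-→d4:-→d5:-→d6:-→d7:-→d8:-→d9:-→d10:-→d11:-→d12:-→d13:-→d14:-→d15:-→d16:H6→d17:-→d18:-→d19:-→d20:-→d21:-→d22:-→d23:-→d24:H4  best=H4
  - 20.207.77.0/24 clear@24
  ? 4.114.48.154  path d0:H2→d1:-→d2:-→d3:-→d4:-→d5:-→d6:-→d7:-→d8:-→d9:-→d10:-→d11:-→d12:-→d13:-→d14:-→d15:-→d16:-→d17:-→d18:-→d19:-→d20:H3→d21:-→d22:-→d23:-→d24:-→d25:-→d26:-→d27:-→d28:H6→d29:-→d30:-→d31:-→d32:H6  best=H6
  - 4.114.48.144/28 clear@28
  ? 4.114.48.154  path d0:H2→d1:-→d2:-→d3:-→d4:-→d5:-→d6:-→d7:-→d8:-→d9:-→d10:-→d11:-→d12:-→d13:-→d14:-→d15:-→d16:-→d17:-→d18:-→d19:-→d20:H3→d21:-→d22:-→d23:-→d24:-→d25:-→d26:-→d27:-→d28:-→d29:-→d30:-→d31:-→d32:H6  best=H6
  + 20.0.0.0/8 (H2) depth=8
  ? 4.114.48.154  path d0:H2→d1:-→d2:-→d3:-→d4:-→d5:-→d6:-→d7:-→d8:-→d9:-→d10:-→d11:-→d12:-→d13:-→d14:-→d15:-→d16:-→d17:-→d18:-→d19:-→d20:H3→d21:-→d22:-→d23:-→d24:-→d25:-→d26:-→d27:-→d28:-→d29:-→d30:-→d31:-→d32:H6  best=H6

== LOOKUPS ==
["H6","H6","H4","H6","H4","H6","H6","H6"]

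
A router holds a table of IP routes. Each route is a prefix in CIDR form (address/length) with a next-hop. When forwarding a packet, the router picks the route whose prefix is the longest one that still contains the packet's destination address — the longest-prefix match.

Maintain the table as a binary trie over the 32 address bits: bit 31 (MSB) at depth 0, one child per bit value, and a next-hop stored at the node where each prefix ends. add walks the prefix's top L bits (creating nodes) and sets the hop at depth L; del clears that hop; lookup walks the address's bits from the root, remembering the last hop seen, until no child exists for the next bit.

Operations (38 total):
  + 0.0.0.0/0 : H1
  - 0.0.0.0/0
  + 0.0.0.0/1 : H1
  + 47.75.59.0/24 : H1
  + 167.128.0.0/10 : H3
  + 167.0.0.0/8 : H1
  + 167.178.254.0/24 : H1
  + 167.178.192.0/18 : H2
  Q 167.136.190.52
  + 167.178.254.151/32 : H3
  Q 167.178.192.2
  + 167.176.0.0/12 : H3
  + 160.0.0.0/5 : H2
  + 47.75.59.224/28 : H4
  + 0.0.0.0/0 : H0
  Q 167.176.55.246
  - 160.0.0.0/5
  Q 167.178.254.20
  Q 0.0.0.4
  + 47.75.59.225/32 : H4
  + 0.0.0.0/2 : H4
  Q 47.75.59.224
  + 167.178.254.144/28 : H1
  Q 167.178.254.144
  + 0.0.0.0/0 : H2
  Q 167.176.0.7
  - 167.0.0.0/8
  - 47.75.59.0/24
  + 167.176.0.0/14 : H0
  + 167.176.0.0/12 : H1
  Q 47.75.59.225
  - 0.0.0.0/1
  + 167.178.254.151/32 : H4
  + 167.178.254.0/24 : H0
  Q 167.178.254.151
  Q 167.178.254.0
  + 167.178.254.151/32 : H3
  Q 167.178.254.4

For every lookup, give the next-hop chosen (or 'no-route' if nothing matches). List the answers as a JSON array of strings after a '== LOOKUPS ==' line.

Apply in order:
  add 0.0.0.0/0 -> H1 at depth 0
  - 0.0.0.0/0 clear@0
  add 0.0.0.0/1 -> H1 at depth 1
  add 47.75.59.0/24 -> H1 at depth 24
  add 167.128.0.0/10 -> H3 at depth 10
  add 167.0.0.0/8 -> H1 at depth 8
  add 167.178.254.0/24 -> H1 at depth 24
  add 167.178.192.0/18 -> H2 at depth 18
  ? 167.136.190.52  path d0:-→d1:-→d2:-→d3:-→d4:-→d5:-→d6:-→d7:-→d8:H1→d9:-→d10:H3  best=H3
  add 167.178.254.151/32 -> H3 at depth 32
  ? 167.178.192.2  path d0:-→d1:-→d2:-→d3:-→d4:-→d5:-→d6:-→d7:-→d8:H1→d9:-→d10:H3→d11:-→d12:-→d13:-→d14:-→d15:-→d16:-→d17:-→d18:H2  best=H2
  add 167.176.0.0/12 -> H3 at depth 12
  add 160.0.0.0/5 -> H2 at depth 5
  add 47.75.59.224/28 -> H4 at depth 28
  add 0.0.0.0/0 -> H0 at depth 0
  ? 167.176.55.246  path d0:H0→d1:-→d2:-→d3:-→d4:-→d5:H2→d6:-→d7:-→d8:H1→d9:-→d10:H3→d11:-→d12:H3→d13:-→d14:-  best=H3
  - 160.0.0.0/5 clear@5
  ? 167.178.254.20  path d0:H0→d1:-→d2:-→d3:-→d4:-→d5:-→d6:-→d7:-→d8:H1→d9:-→d10:H3→d11:-→d12:H3→d13:-→d14:-→d15:-→d16:-→d17:-→d18:H2→d19:-→d20:-→d21:-→d22:-→d23:-→d24:H1  best=H1
  ? 0.0.0.4  path d0:H0→d1:H1→d2:-  best=H1
  add 47.75.59.225/32 -> H4 at depth 32
  add 0.0.0.0/2 -> H4 at depth 2
  ? 47.75.59.224  path d0:H0→d1:H1→d2:H4→d3:-→d4:-→d5:-→d6:-→d7:-→d8:-→d9:-→d10:-→d11:-→d12:-→d13:-→d14:-→d15:-→d16:-→d17:-→d18:-→d19:-→d20:-→d21:-→d22:-→d23:-→d24:H1→d25:-→d26:-→d27:-→d28:H4→d29:-→d30:-→d31:-  best=H4
  add 167.178.254.144/28 -> H1 at depth 28
  ? 167.178.254.144  path d0:H0→d1:-→d2:-→d3:-→d4:-→d5:-→d6:-→d7:-→d8:H1→d9:-→d10:H3→d11:-→d12:H3→d13:-→d14:-→d15:-→d16:-→d17:-→d18:H2→d19:-→d20:-→d21:-→d22:-→d23:-→d24:H1→d25:-→d26:-→d27:-→d28:H1→d29:-  best=H1
  add 0.0.0.0/0 -> H2 at depth 0
  ? 167.176.0.7  path d0:H2→d1:-→d2:-→d3:-→d4:-→d5:-→d6:-→d7:-→d8:H1→d9:-→d10:H3→d11:-→d12:H3→d13:-→d14:-  best=H3
  - 167.0.0.0/8 clear@8
  - 47.75.59.0/24 clear@24
  add 167.176.0.0/14 -> H0 at depth 14
  add 167.176.0.0/12 -> H1 at depth 12
  ? 47.75.59.225  path d0:H2→d1:H1→d2:H4→d3:-→d4:-→d5:-→d6:-→d7:-→d8:-→d9:-→d10:-→d11:-→d12:-→d13:-→d14:-→d15:-→d16:-→d17:-→d18:-→d19:-→d20:-→d21:-→d22:-→d23:-→d24:-→d25:-→d26:-→d27:-→d28:H4→d29:-→d30:-→d31:-→d32:H4  best=H4
  - 0.0.0.0/1 clear@1
  add 167.178.254.151/32 -> H4 at depth 32
  add 167.178.254.0/24 -> H0 at depth 24
  ? 167.178.254.151  path d0:H2→d1:-→d2:-→d3:-→d4:-→d5:-→d6:-→d7:-→d8:-→d9:-→d10:H3→d11:-→d12:H1→d13:-→d14:H0→d15:-→d16:-→d17:-→d18:H2→d19:-→d20:-→d21:-→d22:-→d23:-→d24:H0→d25:-→d26:-→d27:-→d28:H1→d29:-→d30:-→d31:-→d32:H4  best=H4
  ? 167.178.254.0  path d0:H2→d1:-→d2:-→d3:-→d4:-→d5:-→d6:-→d7:-→d8:-→d9:-→d10:H3→d11:-→d12:H1→d13:-→d14:H0→d15:-→d16:-→d17:-→d18:H2→d19:-→d20:-→d21:-→d22:-→d23:-→d24:H0  best=H0
  add 167.178.254.151/32 -> H3 at depth 32
  ? 167.178.254.4  path d0:H2→d1:-→d2:-→d3:-→d4:-→d5:-→d6:-→d7:-→d8:-→d9:-→d10:H3→d11:-→d12:H1→d13:-→d14:H0→d15:-→d16:-→d17:-→d18:H2→d19:-→d20:-→d21:-→d22:-→d23:-→d24:H0  best=H0

== LOOKUPS ==
["H3","H2","H3","H1","H1","H4","H1","H3","H4","H4","H0","H0"]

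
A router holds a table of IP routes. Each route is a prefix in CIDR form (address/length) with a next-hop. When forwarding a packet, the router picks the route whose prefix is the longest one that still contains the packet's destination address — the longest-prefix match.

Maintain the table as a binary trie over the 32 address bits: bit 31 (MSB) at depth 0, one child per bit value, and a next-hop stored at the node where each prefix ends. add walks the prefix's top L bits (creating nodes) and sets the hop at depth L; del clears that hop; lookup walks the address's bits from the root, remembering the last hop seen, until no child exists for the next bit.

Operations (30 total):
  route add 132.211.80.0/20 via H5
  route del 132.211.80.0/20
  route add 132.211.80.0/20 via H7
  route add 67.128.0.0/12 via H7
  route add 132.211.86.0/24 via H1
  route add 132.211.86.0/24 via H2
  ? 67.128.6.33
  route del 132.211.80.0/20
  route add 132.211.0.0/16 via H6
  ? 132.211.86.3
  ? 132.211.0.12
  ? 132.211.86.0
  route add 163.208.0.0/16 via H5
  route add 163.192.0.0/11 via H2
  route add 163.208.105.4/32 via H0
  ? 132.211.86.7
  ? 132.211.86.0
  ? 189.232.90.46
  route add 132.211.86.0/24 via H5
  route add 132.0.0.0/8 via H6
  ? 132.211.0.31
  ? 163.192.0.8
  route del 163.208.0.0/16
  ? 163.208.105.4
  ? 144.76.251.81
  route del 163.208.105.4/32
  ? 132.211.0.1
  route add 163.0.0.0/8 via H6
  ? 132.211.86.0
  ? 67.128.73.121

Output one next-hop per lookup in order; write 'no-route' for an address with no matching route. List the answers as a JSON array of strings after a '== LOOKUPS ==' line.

Apply in order:
  + 132.211.80.0/20 (H5) depth=20
  - 132.211.80.0/20 clear@20
  + 132.211.80.0/20 (H7) depth=20
  + 67.128.0.0/12 (H7) depth=12
  + 132.211.86.0/24 (H1) depth=24
  + 132.211.86.0/24 (H2) depth=24
  Q 67.128.6.33: descend 010000111000 ; hops seen [H7] ; pick H7
  - 132.211.80.0/20 clear@20
  + 132.211.0.0/16 (H6) depth=16
  Q 132.211.86.3: descend 100001001101001101010110 ; hops seen [H6,H2] ; pick H2
  Q 132.211.0.12: descend 10000100110100110 ; hops seen [H6] ; pick H6
  Q 132.211.86.0: descend 100001001101001101010110 ; hops seen [H6,H2] ; pick H2
  + 163.208.0.0/16 (H5) depth=16
  + 163.192.0.0/11 (H2) depth=11
  + 163.208.105.4/32 (H0) depth=32
  Q 132.211.86.7: descend 100001001101001101010110 ; hops seen [H6,H2] ; pick H2
  Q 132.211.86.0: descend 100001001101001101010110 ; hops seen [H6,H2] ; pick H2
  Q 189.232.90.46: descend 101 ; hops seen [∅] ; pick no-route
  + 132.211.86.0/24 (H5) depth=24
  + 132.0.0.0/8 (H6) depth=8
  Q 132.211.0.31: descend 10000100110100110 ; hops seen [H6,H6] ; pick H6
  Q 163.192.0.8: descend 10100011110 ; hops seen [H2] ; pick H2
  - 163.208.0.0/16 clear@16
  Q 163.208.105.4: descend 10100011110100000110100100000100 ; hops seen [H2,H0] ; pick H0
  Q 144.76.251.81: descend 100 ; hops seen [∅] ; pick no-route
  - 163.208.105.4/32 clear@32
  Q 132.211.0.1: descend 10000100110100110 ; hops seen [H6,H6] ; pick H6
  + 163.0.0.0/8 (H6) depth=8
  Q 132.211.86.0: descend 100001001101001101010110 ; hops seen [H6,H6,H5] ; pick H5
  Q 67.128.73.121: descend 010000111000 ; hops seen [H7] ; pick H7

== LOOKUPS ==
["H7","H2","H6","H2","H2","H2","no-route","H6","H2","H0","no-route","H6","H5","H7"]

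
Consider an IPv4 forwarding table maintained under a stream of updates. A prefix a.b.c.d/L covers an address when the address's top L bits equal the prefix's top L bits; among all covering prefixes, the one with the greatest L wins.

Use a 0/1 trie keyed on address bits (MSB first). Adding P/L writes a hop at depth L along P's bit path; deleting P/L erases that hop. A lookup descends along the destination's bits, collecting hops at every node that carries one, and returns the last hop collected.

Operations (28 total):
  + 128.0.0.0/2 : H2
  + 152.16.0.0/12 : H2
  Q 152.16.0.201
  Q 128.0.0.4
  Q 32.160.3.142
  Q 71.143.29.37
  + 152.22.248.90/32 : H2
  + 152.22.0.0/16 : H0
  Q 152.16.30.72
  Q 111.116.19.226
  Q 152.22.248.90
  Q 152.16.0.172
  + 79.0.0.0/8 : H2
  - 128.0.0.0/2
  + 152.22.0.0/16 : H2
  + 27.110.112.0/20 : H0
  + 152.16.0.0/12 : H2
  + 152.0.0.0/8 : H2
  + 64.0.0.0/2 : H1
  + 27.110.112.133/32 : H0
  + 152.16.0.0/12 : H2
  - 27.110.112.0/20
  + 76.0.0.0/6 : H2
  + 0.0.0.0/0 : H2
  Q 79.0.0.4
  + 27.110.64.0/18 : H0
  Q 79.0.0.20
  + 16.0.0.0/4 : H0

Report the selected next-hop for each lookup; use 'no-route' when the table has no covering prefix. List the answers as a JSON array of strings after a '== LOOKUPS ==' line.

Process each operation:
  add 128.0.0.0/2 -> H2 at depth 2
  add 152.16.0.0/12 -> H2 at depth 12
  Q 152.16.0.201: descend 100110000001 ; hops seen [H2,H2] ; pick H2
  Q 128.0.0.4: descend 100 ; hops seen [H2] ; pick H2
  Q 32.160.3.142: descend ε ; hops seen [∅] ; pick no-route
  Q 71.143.29.37: descend ε ; hops seen [∅] ; pick no-route
  add 152.22.248.90/32 -> H2 at depth 32
  add 152.22.0.0/16 -> H0 at depth 16
  Q 152.16.30.72: descend 1001100000010 ; hops seen [H2,H2] ; pick H2
  Q 111.116.19.226: descend ε ; hops seen [∅] ; pick no-route
  Q 152.22.248.90: descend 10011000000101101111100001011010 ; hops seen [H2,H2,H0,H2] ; pick H2
  Q 152.16.0.172: descend 1001100000010 ; hops seen [H2,H2] ; pick H2
  add 79.0.0.0/8 -> H2 at depth 8
  - 128.0.0.0/2 clear@2
  add 152.22.0.0/16 -> H2 at depth 16
  add 27.110.112.0/20 -> H0 at depth 20
  add 152.16.0.0/12 -> H2 at depth 12
  add 152.0.0.0/8 -> H2 at depth 8
  add 64.0.0.0/2 -> H1 at depth 2
  add 27.110.112.133/32 -> H0 at depth 32
  add 152.16.0.0/12 -> H2 at depth 12
  - 27.110.112.0/20 clear@20
  add 76.0.0.0/6 -> H2 at depth 6
  add 0.0.0.0/0 -> H2 at depth 0
  Q 79.0.0.4: descend 01001111 ; hops seen [H2,H1,H2,H2] ; pick H2
  add 27.110.64.0/18 -> H0 at depth 18
  Q 79.0.0.20: descend 01001111 ; hops seen [H2,H1,H2,H2] ; pick H2
  add 16.0.0.0/4 -> H0 at depth 4

== LOOKUPS ==
["H2","H2","no-route","no-route","H2","no-route","H2","H2","H2","H2"]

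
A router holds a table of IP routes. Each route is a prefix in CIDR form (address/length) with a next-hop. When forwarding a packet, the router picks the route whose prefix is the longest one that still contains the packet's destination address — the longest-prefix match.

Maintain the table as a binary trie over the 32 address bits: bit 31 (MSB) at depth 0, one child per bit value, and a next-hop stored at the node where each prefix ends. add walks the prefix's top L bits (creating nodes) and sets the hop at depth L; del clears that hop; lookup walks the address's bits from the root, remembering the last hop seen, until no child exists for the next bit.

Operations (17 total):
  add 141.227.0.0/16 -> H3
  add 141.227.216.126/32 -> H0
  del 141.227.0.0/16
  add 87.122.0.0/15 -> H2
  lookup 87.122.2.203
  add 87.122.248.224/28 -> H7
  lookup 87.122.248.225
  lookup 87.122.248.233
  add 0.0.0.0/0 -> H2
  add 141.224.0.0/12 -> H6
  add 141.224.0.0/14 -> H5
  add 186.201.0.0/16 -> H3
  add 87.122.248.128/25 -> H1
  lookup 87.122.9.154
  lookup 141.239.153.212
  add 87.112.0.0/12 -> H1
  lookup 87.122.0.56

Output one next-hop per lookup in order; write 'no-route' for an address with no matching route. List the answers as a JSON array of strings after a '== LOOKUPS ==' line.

Apply in order:
  + 141.227.0.0/16 (H3) depth=16
  + 141.227.216.126/32 (H0) depth=32
  del 141.227.0.0/16 (clear depth 16)
  + 87.122.0.0/15 (H2) depth=15
  lookup 87.122.2.203: bits 010101110111101 walk d0:-→d1:-→d2:-→d3:-→d4:-→d5:-→d6:-→d7:-→d8:-→d9:-→d10:-→d11:-→d12:-→d13:-→d14:-→d15:H2 -> H2
  + 87.122.248.224/28 (H7) depth=28
  lookup 87.122.248.225: bits 0101011101111010111110001110 walk d0:-→d1:-→d2:-→d3:-→d4:-→d5:-→d6:-→d7:-→d8:-→d9:-→d10:-→d11:-→d12:-→d13:-→d14:-→d15:H2→d16:-→d17:-→d18:-→d19:-→d20:-→d21:-→d22:-→d23:-→d24:-→d25:-→d26:-→d27:-→d28:H7 -> H7
  lookup 87.122.248.233: bits 0101011101111010111110001110 walk d0:-→d1:-→d2:-→d3:-→d4:-→d5:-→d6:-→d7:-→d8:-→d9:-→d10:-→d11:-→d12:-→d13:-→d14:-→d15:H2→d16:-→d17:-→d18:-→d19:-→d20:-→d21:-→d22:-→d23:-→d24:-→d25:-→d26:-→d27:-→d28:H7 -> H7
  + 0.0.0.0/0 (H2) depth=0
  + 141.224.0.0/12 (H6) depth=12
  + 141.224.0.0/14 (H5) depth=14
  + 186.201.0.0/16 (H3) depth=16
  + 87.122.248.128/25 (H1) depth=25
  lookup 87.122.9.154: bits 0101011101111010 walk d0:H2→d1:-→d2:-→d3:-→d4:-→d5:-→d6:-→d7:-→d8:-→d9:-→d10:-→d11:-→d12:-→d13:-→d14:-→d15:H2→d16:- -> H2
  lookup 141.239.153.212: bits 100011011110 walk d0:H2→d1:-→d2:-→d3:-→d4:-→d5:-→d6:-→d7:-→d8:-→d9:-→d10:-→d11:-→d12:H6 -> H6
  + 87.112.0.0/12 (H1) depth=12
  lookup 87.122.0.56: bits 0101011101111010 walk d0:H2→d1:-→d2:-→d3:-→d4:-→d5:-→d6:-→d7:-→d8:-→d9:-→d10:-→d11:-→d12:H1→d13:-→d14:-→d15:H2→d16:- -> H2

== LOOKUPS ==
["H2","H7","H7","H2","H6","H2"]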